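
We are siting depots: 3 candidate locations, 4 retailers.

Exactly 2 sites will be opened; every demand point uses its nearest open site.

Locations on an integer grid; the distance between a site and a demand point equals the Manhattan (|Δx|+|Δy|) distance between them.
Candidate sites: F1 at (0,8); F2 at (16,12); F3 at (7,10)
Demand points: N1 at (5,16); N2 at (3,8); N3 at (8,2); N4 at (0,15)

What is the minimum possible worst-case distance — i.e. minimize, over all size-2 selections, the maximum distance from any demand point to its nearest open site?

Open {F1, F3}.
  Farthest demand point is N3 at distance 9 (to F3); all others are ≤ 9.
With {F2, F3} the worst case is 12.
With {F1, F2} the worst case is 14.
No size-2 selection achieves below 9.

9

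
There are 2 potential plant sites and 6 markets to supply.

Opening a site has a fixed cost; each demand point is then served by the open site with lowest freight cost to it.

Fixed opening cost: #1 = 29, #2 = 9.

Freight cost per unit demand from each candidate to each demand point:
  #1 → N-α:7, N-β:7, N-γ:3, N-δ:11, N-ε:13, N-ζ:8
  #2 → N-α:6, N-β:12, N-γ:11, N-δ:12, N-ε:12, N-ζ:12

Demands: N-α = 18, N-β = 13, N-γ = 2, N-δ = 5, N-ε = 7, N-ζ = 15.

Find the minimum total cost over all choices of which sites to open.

502

Open {#1, #2}: assign each demand point to its cheapest open site.
  N-α→#2 18×6=108, N-β→#1 13×7=91, N-γ→#1 2×3=6, N-δ→#1 5×11=55, N-ε→#2 7×12=84, N-ζ→#1 15×8=120
  freight cost 464, fixed 38 → total 502.
Compare {#1}: freight cost 489 + fixed 29 = 518.
Compare {#2}: freight cost 610 + fixed 9 = 619.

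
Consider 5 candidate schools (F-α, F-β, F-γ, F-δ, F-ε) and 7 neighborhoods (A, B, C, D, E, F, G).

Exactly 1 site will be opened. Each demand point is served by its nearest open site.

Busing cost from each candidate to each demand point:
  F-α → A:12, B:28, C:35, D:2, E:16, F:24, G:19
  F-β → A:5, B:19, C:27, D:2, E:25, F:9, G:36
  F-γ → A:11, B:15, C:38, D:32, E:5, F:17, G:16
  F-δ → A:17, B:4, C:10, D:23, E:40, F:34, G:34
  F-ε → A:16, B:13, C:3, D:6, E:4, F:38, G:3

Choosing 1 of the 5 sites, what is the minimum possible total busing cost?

Open {F-ε}.
  A→F-ε 16, B→F-ε 13, C→F-ε 3, D→F-ε 6, E→F-ε 4, F→F-ε 38, G→F-ε 3  ⇒ total 83.
Compare {F-β}: total 123.
Compare {F-γ}: total 134.
No size-1 selection does better; minimum is 83.

83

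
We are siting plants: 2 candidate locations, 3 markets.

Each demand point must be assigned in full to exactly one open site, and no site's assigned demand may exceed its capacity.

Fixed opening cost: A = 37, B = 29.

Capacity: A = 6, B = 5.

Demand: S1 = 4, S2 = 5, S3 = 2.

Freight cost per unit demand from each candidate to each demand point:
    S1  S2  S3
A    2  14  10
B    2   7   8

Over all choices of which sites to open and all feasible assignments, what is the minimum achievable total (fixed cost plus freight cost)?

129

Open {A, B}; cheapest assignment that respects the capacities:
  A (cap 6, load 6): S1, S3 — cost 4×2 + 2×10 = 28
  B (cap 5, load 5): S2 — cost 5×7 = 35
  Shipping 63, fixed 66 → total 129.
  Any other capacity-feasible assignment to {A, B} ships for at least 63.
Total demand is 11 and no other set of sites has combined capacity ≥ 11, so {A, B} is the only feasible choice of open sites. Minimum: 129.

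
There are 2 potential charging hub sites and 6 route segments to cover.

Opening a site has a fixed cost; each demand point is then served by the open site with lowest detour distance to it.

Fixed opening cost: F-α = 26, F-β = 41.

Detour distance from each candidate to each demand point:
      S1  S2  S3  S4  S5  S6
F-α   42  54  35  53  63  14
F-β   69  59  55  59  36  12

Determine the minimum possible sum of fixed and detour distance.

Open {F-α}: assign each demand point to its cheapest open site.
  S1→F-α 42, S2→F-α 54, S3→F-α 35, S4→F-α 53, S5→F-α 63, S6→F-α 14
  detour distance 261, fixed 26 → total 287.
Compare {F-α, F-β}: detour distance 232 + fixed 67 = 299.
Compare {F-β}: detour distance 290 + fixed 41 = 331.

287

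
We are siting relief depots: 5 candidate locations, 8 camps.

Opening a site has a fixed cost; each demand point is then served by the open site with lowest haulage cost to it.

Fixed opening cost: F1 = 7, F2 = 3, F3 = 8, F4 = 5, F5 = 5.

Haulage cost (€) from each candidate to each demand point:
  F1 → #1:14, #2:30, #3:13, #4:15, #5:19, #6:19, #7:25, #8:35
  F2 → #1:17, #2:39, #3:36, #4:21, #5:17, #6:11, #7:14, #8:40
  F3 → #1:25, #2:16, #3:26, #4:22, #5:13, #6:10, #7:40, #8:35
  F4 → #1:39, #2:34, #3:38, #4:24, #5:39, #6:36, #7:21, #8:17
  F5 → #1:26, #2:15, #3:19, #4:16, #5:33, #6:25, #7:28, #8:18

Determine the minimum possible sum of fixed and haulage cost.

132

Open {F1, F2, F5}: assign each demand point to its cheapest open site.
  #1→F1 14, #2→F5 15, #3→F1 13, #4→F1 15, #5→F2 17, #6→F2 11, #7→F2 14, #8→F5 18
  haulage cost 117, fixed 15 → total 132.
Compare {F2, F5}: haulage cost 127 + fixed 8 = 135.
Compare {F1, F2, F3, F4}: haulage cost 112 + fixed 23 = 135.
Compare {F1, F2, F3, F5}: haulage cost 112 + fixed 23 = 135.
All other subsets cost ≥ 135. Minimum total cost: 132.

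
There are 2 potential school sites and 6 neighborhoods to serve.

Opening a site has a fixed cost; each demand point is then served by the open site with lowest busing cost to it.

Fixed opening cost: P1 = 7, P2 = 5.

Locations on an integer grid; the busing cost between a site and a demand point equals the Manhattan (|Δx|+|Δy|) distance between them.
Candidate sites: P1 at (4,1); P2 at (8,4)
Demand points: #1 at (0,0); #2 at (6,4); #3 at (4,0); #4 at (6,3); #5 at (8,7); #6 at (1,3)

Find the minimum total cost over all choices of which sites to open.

Open {P1, P2}: assign each demand point to its cheapest open site.
  #1→P1 5, #2→P2 2, #3→P1 1, #4→P2 3, #5→P2 3, #6→P1 5
  busing cost 19, fixed 12 → total 31.
Compare {P1}: busing cost 30 + fixed 7 = 37.
Compare {P2}: busing cost 36 + fixed 5 = 41.

31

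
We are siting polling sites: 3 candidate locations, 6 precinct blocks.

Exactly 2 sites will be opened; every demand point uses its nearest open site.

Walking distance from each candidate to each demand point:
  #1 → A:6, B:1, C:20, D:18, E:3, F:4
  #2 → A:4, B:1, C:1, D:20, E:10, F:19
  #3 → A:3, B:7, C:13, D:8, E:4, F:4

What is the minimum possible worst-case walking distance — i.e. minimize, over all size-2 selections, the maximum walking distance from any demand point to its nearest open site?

8

Open {#2, #3}.
  Farthest demand point is D at walking distance 8 (to #3); all others are ≤ 8.
With {#1, #3} the worst case is 13.
With {#1, #2} the worst case is 18.
No size-2 selection achieves below 8.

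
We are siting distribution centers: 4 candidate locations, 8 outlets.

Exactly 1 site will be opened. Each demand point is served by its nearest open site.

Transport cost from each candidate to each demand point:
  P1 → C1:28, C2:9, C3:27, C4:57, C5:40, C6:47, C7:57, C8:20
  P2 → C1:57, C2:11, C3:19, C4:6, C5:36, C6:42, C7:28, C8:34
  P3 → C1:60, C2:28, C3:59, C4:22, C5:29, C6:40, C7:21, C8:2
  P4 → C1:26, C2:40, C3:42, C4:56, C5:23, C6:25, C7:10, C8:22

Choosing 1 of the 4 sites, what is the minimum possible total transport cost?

233

Open {P2}.
  C1→P2 57, C2→P2 11, C3→P2 19, C4→P2 6, C5→P2 36, C6→P2 42, C7→P2 28, C8→P2 34  ⇒ total 233.
Compare {P4}: total 244.
Compare {P3}: total 261.
No size-1 selection does better; minimum is 233.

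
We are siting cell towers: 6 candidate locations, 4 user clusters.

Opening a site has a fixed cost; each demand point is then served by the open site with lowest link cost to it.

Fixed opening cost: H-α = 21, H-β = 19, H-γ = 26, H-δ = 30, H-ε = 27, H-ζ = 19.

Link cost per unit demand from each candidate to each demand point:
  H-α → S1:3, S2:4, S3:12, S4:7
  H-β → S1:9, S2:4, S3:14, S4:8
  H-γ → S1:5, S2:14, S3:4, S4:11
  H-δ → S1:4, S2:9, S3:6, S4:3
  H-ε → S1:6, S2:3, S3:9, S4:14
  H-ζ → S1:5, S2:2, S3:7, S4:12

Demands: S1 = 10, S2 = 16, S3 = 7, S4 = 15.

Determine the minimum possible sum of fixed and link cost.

Open {H-δ, H-ζ}: assign each demand point to its cheapest open site.
  S1→H-δ 10×4=40, S2→H-ζ 16×2=32, S3→H-δ 7×6=42, S4→H-δ 15×3=45
  link cost 159, fixed 49 → total 208.
Compare {H-α, H-δ, H-ζ}: link cost 149 + fixed 70 = 219.
Compare {H-γ, H-δ, H-ζ}: link cost 145 + fixed 75 = 220.
Compare {H-β, H-δ, H-ζ}: link cost 159 + fixed 68 = 227.
All other subsets cost ≥ 219. Minimum total cost: 208.

208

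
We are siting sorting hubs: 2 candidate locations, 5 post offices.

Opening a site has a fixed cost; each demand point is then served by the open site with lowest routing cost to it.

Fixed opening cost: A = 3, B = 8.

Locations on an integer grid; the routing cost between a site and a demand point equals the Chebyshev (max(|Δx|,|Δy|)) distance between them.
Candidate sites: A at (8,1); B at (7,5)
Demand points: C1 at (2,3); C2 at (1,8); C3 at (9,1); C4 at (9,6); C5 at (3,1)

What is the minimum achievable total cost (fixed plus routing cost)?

27

Open {A}: assign each demand point to its cheapest open site.
  C1→A 6, C2→A 7, C3→A 1, C4→A 5, C5→A 5
  routing cost 24, fixed 3 → total 27.
Compare {B}: routing cost 21 + fixed 8 = 29.
Compare {A, B}: routing cost 18 + fixed 11 = 29.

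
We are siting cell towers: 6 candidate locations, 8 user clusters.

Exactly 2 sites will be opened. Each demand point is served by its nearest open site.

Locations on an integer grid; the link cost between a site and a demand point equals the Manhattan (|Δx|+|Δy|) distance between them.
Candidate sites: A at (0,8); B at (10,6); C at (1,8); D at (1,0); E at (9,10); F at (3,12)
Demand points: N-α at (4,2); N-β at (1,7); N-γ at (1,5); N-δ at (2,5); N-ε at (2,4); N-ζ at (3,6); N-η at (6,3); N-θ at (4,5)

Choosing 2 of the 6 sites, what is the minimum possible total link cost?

36

Open {C, D}.
  N-α→D 5, N-β→C 1, N-γ→C 3, N-δ→C 4, N-ε→C 5, N-ζ→C 4, N-η→D 8, N-θ→C 6  ⇒ total 36.
Compare {B, C}: total 39.
Compare {A, D}: total 41.
No size-2 selection does better; minimum is 36.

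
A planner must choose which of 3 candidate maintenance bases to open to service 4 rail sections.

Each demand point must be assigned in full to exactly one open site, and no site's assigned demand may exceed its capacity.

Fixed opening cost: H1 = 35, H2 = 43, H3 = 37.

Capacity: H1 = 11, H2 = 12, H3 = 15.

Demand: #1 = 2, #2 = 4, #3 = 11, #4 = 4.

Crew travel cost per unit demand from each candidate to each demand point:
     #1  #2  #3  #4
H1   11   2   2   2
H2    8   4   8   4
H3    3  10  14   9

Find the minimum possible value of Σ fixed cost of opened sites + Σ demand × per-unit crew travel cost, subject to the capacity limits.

Open {H1, H2}; cheapest assignment that respects the capacities:
  H1 (cap 11, load 11): #3 — cost 11×2 = 22
  H2 (cap 12, load 10): #1, #2, #4 — cost 2×8 + 4×4 + 4×4 = 48
  Shipping 70, fixed 78 → total 148.
  Any other capacity-feasible assignment to {H1, H2} ships for at least 70.
Compare {H1, H2, H3}: its best feasible assignment gives total 175.
Compare {H1, H3}: its best feasible assignment gives total 176.
Every other set of open sites that can feasibly serve all demand totals ≥ 175 even under its best assignment. Minimum: 148.

148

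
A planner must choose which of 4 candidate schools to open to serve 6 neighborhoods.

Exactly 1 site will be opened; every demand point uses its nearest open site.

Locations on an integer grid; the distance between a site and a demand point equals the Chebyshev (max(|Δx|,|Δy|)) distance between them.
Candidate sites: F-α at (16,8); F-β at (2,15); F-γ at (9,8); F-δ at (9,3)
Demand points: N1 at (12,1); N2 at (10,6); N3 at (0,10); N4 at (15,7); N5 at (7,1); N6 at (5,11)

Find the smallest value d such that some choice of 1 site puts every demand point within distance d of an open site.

9

Open {F-γ}.
  Farthest demand point is N3 at distance 9 (to F-γ); all others are ≤ 9.
With {F-δ} the worst case is 9.
With {F-β} the worst case is 14.
No size-1 selection achieves below 9.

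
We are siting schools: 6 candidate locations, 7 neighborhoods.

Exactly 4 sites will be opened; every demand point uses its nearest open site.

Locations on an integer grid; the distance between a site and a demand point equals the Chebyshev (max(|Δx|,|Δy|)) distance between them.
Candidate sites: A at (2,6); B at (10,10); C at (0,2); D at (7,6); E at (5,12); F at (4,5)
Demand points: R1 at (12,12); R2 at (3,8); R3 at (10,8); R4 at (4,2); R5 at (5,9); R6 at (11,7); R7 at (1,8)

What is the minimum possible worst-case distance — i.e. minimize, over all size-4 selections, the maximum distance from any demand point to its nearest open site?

Open {A, B, C, F}.
  Farthest demand point is R4 at distance 3 (to F); all others are ≤ 3.
With {A, B, D, F} the worst case is 3.
With {A, B, E, F} the worst case is 3.
No size-4 selection achieves below 3.

3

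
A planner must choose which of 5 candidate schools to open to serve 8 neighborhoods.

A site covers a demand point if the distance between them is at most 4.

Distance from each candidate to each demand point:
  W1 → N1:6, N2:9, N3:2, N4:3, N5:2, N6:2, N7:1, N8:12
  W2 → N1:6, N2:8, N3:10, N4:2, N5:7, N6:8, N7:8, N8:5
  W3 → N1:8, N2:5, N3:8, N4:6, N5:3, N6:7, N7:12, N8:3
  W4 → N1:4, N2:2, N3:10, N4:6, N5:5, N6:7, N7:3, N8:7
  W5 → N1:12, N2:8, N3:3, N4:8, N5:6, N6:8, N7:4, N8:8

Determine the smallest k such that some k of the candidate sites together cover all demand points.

Coverage sets (demand points within 4 of each site):
  W1: {N3, N4, N5, N6, N7}
  W2: {N4}
  W3: {N5, N8}
  W4: {N1, N2, N7}
  W5: {N3, N7}
No 2 sites suffice: every size-2 union leaves at least one demand point uncovered.
But {W1, W3, W4} covers everything, so the minimum is 3.

3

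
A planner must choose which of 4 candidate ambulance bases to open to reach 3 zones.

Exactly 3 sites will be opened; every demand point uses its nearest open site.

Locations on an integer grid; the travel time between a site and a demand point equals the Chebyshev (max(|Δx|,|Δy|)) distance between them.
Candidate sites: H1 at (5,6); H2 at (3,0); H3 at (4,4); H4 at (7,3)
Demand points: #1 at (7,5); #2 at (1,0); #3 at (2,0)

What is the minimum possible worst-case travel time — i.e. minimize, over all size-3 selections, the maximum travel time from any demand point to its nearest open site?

2

Open {H1, H2, H3}.
  Farthest demand point is #1 at travel time 2 (to H1); all others are ≤ 2.
With {H1, H2, H4} the worst case is 2.
With {H2, H3, H4} the worst case is 2.
No size-3 selection achieves below 2.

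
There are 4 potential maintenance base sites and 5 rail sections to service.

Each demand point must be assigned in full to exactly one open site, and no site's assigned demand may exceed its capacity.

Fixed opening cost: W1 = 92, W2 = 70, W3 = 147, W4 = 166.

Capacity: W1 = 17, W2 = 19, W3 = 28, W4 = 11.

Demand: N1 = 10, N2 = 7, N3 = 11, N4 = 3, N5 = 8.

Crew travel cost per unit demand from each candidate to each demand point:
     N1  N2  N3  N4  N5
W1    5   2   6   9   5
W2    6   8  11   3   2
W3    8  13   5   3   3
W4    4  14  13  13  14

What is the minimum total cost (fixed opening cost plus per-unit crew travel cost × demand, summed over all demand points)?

391

Open {W1, W3}; cheapest assignment that respects the capacities:
  W1 (cap 17, load 17): N1, N2 — cost 10×5 + 7×2 = 64
  W3 (cap 28, load 22): N3, N4, N5 — cost 11×5 + 3×3 + 8×3 = 88
  Shipping 152, fixed 239 → total 391.
  Any other capacity-feasible assignment to {W1, W3} ships for at least 152.
Compare {W2, W3}: its best feasible assignment gives total 421.
Compare {W1, W2, W3}: its best feasible assignment gives total 453.
Every other set of open sites that can feasibly serve all demand totals ≥ 421 even under its best assignment. Minimum: 391.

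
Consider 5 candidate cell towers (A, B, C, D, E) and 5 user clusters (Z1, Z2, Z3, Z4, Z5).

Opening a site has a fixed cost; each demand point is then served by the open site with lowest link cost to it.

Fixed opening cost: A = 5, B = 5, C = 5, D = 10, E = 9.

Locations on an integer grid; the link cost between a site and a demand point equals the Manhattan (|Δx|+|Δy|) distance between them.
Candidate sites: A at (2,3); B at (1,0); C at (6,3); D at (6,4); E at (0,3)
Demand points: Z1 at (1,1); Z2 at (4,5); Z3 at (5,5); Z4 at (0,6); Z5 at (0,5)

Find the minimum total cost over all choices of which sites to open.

Open {A}: assign each demand point to its cheapest open site.
  Z1→A 3, Z2→A 4, Z3→A 5, Z4→A 5, Z5→A 4
  link cost 21, fixed 5 → total 26.
Compare {A, B}: link cost 19 + fixed 10 = 29.
Compare {A, C}: link cost 19 + fixed 10 = 29.
Compare {C, E}: link cost 15 + fixed 14 = 29.
All other subsets cost ≥ 29. Minimum total cost: 26.

26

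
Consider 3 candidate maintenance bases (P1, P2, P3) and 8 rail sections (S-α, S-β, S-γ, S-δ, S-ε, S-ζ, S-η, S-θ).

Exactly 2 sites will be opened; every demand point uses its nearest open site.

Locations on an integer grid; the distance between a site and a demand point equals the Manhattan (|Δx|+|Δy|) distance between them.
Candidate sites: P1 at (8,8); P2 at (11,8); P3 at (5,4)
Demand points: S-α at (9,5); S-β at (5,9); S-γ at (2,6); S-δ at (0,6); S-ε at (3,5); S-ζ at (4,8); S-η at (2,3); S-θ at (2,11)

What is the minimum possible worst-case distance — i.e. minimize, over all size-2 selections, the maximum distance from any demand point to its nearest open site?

Open {P1, P3}.
  Farthest demand point is S-θ at distance 9 (to P1); all others are ≤ 9.
With {P2, P3} the worst case is 10.
With {P1, P2} the worst case is 11.
No size-2 selection achieves below 9.

9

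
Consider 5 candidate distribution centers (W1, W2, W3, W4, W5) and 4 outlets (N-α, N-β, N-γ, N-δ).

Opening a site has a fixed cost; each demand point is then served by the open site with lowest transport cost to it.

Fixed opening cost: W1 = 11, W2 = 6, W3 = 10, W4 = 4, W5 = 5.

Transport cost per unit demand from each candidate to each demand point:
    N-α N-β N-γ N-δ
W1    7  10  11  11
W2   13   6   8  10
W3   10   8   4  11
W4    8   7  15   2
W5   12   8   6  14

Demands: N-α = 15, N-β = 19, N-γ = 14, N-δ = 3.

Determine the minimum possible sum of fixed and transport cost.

312

Open {W1, W2, W3, W4}: assign each demand point to its cheapest open site.
  N-α→W1 15×7=105, N-β→W2 19×6=114, N-γ→W3 14×4=56, N-δ→W4 3×2=6
  transport cost 281, fixed 31 → total 312.
Compare {W2, W3, W4}: transport cost 296 + fixed 20 = 316.
Compare {W1, W2, W3, W4, W5}: transport cost 281 + fixed 36 = 317.
Compare {W2, W3, W4, W5}: transport cost 296 + fixed 25 = 321.
All other subsets cost ≥ 316. Minimum total cost: 312.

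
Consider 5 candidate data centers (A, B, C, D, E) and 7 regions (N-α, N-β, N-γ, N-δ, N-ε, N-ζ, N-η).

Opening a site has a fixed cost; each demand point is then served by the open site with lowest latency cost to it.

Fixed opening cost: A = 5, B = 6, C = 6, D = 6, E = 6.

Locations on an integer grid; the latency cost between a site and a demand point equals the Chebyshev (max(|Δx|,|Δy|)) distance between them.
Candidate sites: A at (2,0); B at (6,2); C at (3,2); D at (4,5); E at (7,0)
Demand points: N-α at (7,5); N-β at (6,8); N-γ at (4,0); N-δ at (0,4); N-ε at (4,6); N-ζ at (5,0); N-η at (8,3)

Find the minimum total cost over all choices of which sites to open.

Open {B, D}: assign each demand point to its cheapest open site.
  N-α→B 3, N-β→D 3, N-γ→B 2, N-δ→D 4, N-ε→D 1, N-ζ→B 2, N-η→B 2
  latency cost 17, fixed 12 → total 29.
Compare {C, D}: latency cost 18 + fixed 12 = 30.
Compare {B}: latency cost 25 + fixed 6 = 31.
Compare {D}: latency cost 25 + fixed 6 = 31.
All other subsets cost ≥ 30. Minimum total cost: 29.

29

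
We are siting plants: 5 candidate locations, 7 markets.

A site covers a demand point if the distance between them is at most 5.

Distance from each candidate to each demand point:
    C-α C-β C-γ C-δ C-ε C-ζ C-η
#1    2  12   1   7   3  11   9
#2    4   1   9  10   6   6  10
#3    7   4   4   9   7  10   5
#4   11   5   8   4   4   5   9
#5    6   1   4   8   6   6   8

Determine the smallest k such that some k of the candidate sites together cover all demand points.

3

Coverage sets (demand points within 5 of each site):
  #1: {C-α, C-γ, C-ε}
  #2: {C-α, C-β}
  #3: {C-β, C-γ, C-η}
  #4: {C-β, C-δ, C-ε, C-ζ}
  #5: {C-β, C-γ}
No 2 sites suffice: every size-2 union leaves at least one demand point uncovered.
But {#1, #3, #4} covers everything, so the minimum is 3.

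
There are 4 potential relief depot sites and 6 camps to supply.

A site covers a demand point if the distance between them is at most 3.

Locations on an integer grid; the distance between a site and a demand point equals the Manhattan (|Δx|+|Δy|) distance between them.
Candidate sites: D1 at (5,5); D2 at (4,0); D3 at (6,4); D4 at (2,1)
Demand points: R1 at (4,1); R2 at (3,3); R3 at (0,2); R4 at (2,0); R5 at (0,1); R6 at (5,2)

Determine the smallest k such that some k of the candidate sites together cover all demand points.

Coverage sets (demand points within 3 of each site):
  D1: {R6}
  D2: {R1, R4, R6}
  D3: {R6}
  D4: {R1, R2, R3, R4, R5}
No single site covers all 6 demand points.
But {D1, D4} covers everything, so the minimum is 2.

2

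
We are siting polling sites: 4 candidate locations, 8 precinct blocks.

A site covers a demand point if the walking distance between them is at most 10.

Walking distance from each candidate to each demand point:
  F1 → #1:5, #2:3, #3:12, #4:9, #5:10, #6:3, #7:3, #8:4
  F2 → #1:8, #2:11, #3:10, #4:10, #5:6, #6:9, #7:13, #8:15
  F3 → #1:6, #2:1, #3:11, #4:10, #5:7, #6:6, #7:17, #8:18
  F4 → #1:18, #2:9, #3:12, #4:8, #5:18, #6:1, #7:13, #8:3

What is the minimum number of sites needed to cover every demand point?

2

Coverage sets (demand points within 10 of each site):
  F1: {#1, #2, #4, #5, #6, #7, #8}
  F2: {#1, #3, #4, #5, #6}
  F3: {#1, #2, #4, #5, #6}
  F4: {#2, #4, #6, #8}
No single site covers all 8 demand points.
But {F1, F2} covers everything, so the minimum is 2.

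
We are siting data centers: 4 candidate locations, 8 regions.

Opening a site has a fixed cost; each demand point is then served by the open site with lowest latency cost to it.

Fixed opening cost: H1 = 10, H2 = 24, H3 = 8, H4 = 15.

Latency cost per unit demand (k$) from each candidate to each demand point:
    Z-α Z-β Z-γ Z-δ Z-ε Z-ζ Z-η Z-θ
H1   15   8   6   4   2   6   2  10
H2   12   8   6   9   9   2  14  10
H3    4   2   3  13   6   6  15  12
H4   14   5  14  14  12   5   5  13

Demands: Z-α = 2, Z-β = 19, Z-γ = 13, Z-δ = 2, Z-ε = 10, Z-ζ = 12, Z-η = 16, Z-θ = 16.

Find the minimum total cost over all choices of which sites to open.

371

Open {H1, H2, H3}: assign each demand point to its cheapest open site.
  Z-α→H3 2×4=8, Z-β→H3 19×2=38, Z-γ→H3 13×3=39, Z-δ→H1 2×4=8, Z-ε→H1 10×2=20, Z-ζ→H2 12×2=24, Z-η→H1 16×2=32, Z-θ→H1 16×10=160
  latency cost 329, fixed 42 → total 371.
Compare {H1, H2, H3, H4}: latency cost 329 + fixed 57 = 386.
Compare {H1, H3}: latency cost 377 + fixed 18 = 395.
Compare {H1, H3, H4}: latency cost 365 + fixed 33 = 398.
All other subsets cost ≥ 386. Minimum total cost: 371.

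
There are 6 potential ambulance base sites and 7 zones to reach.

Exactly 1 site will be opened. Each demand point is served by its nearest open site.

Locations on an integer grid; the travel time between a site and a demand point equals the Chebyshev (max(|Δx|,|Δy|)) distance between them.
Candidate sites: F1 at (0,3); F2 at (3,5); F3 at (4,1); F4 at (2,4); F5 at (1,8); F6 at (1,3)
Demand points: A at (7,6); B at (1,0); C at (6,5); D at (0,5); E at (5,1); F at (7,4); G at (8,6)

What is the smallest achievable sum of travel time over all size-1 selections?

Open {F3}.
  A→F3 5, B→F3 3, C→F3 4, D→F3 4, E→F3 1, F→F3 3, G→F3 5  ⇒ total 25.
Compare {F2}: total 28.
Compare {F4}: total 29.
No size-1 selection does better; minimum is 25.

25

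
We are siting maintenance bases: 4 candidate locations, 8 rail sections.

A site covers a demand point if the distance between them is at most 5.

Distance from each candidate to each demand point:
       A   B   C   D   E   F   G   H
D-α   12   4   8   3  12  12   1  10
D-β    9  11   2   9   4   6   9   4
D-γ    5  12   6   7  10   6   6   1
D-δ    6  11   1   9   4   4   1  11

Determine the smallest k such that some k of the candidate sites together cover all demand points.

3

Coverage sets (demand points within 5 of each site):
  D-α: {B, D, G}
  D-β: {C, E, H}
  D-γ: {A, H}
  D-δ: {C, E, F, G}
No 2 sites suffice: every size-2 union leaves at least one demand point uncovered.
But {D-α, D-γ, D-δ} covers everything, so the minimum is 3.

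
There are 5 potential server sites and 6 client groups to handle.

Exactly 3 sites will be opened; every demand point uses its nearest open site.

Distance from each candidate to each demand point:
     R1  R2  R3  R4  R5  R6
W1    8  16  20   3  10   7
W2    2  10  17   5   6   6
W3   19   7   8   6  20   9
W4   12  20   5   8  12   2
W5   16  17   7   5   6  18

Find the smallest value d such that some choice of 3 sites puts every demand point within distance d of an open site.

7

Open {W2, W3, W4}.
  Farthest demand point is R2 at distance 7 (to W3); all others are ≤ 7.
With {W2, W3, W5} the worst case is 7.
With {W1, W2, W3} the worst case is 8.
No size-3 selection achieves below 7.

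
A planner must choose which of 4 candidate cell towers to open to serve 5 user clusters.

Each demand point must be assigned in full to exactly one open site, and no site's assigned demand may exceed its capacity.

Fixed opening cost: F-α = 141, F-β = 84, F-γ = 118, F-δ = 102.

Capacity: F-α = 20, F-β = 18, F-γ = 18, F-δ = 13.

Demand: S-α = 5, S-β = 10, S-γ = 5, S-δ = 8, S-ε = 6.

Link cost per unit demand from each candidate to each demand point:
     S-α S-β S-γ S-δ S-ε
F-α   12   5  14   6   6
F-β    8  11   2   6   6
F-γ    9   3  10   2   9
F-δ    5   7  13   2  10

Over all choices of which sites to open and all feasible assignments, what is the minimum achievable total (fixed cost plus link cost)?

Open {F-β, F-γ}; cheapest assignment that respects the capacities:
  F-β (cap 18, load 16): S-α, S-γ, S-ε — cost 5×8 + 5×2 + 6×6 = 86
  F-γ (cap 18, load 18): S-β, S-δ — cost 10×3 + 8×2 = 46
  Shipping 132, fixed 202 → total 334.
  Any other capacity-feasible assignment to {F-β, F-γ} ships for at least 132.
Compare {F-α, F-β}: its best feasible assignment gives total 409.
Compare {F-β, F-γ, F-δ}: its best feasible assignment gives total 421.
Every other set of open sites that can feasibly serve all demand totals ≥ 409 even under its best assignment. Minimum: 334.

334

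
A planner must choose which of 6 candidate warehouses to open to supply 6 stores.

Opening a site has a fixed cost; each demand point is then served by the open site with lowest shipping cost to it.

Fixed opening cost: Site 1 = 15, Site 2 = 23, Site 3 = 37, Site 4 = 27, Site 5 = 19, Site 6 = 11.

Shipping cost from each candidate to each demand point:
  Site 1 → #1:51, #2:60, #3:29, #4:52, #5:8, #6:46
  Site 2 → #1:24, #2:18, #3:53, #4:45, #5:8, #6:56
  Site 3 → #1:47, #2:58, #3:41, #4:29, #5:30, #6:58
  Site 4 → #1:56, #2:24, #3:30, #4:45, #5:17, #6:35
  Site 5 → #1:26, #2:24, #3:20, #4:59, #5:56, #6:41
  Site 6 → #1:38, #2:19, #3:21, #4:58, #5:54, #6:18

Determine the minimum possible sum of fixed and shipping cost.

Open {Site 2, Site 6}: assign each demand point to its cheapest open site.
  #1→Site 2 24, #2→Site 2 18, #3→Site 6 21, #4→Site 2 45, #5→Site 2 8, #6→Site 6 18
  shipping cost 134, fixed 34 → total 168.
Compare {Site 1, Site 6}: shipping cost 156 + fixed 26 = 182.
Compare {Site 1, Site 2, Site 6}: shipping cost 134 + fixed 49 = 183.
Compare {Site 2, Site 5, Site 6}: shipping cost 133 + fixed 53 = 186.
All other subsets cost ≥ 182. Minimum total cost: 168.

168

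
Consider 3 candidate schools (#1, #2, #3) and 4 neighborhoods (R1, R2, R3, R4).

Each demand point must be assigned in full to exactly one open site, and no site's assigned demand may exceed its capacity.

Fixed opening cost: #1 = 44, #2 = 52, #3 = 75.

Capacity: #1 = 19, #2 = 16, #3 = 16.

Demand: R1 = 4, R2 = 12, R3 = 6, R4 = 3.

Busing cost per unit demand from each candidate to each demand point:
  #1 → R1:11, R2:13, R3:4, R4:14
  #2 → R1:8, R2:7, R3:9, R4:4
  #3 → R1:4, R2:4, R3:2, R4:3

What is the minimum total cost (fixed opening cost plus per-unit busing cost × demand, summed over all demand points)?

244

Open {#1, #3}; cheapest assignment that respects the capacities:
  #1 (cap 19, load 10): R1, R3 — cost 4×11 + 6×4 = 68
  #3 (cap 16, load 15): R2, R4 — cost 12×4 + 3×3 = 57
  Shipping 125, fixed 119 → total 244.
  Any other capacity-feasible assignment to {#1, #3} ships for at least 125.
Compare {#2, #3}: its best feasible assignment gives total 248.
Compare {#1, #2}: its best feasible assignment gives total 260.
Every other set of open sites that can feasibly serve all demand totals ≥ 248 even under its best assignment. Minimum: 244.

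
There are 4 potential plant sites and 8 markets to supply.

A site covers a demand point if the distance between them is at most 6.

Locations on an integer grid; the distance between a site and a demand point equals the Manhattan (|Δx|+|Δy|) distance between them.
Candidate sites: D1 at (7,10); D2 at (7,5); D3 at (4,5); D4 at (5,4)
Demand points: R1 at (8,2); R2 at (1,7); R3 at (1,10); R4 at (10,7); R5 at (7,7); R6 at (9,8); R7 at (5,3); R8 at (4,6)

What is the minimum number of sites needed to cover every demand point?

3

Coverage sets (demand points within 6 of each site):
  D1: {R3, R4, R5, R6}
  D2: {R1, R4, R5, R6, R7, R8}
  D3: {R2, R5, R7, R8}
  D4: {R1, R5, R7, R8}
No 2 sites suffice: every size-2 union leaves at least one demand point uncovered.
But {D1, D2, D3} covers everything, so the minimum is 3.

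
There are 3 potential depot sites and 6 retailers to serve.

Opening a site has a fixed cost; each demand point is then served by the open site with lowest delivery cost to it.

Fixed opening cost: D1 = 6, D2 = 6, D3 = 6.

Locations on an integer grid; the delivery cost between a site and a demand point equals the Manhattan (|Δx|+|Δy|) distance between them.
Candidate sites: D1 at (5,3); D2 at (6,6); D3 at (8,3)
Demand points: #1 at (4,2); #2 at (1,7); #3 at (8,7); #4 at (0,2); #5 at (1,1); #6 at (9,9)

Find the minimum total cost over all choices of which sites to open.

41

Open {D1, D2}: assign each demand point to its cheapest open site.
  #1→D1 2, #2→D2 6, #3→D2 3, #4→D1 6, #5→D1 6, #6→D2 6
  delivery cost 29, fixed 12 → total 41.
Compare {D1}: delivery cost 39 + fixed 6 = 45.
Compare {D1, D3}: delivery cost 33 + fixed 12 = 45.
Compare {D2}: delivery cost 41 + fixed 6 = 47.
All other subsets cost ≥ 45. Minimum total cost: 41.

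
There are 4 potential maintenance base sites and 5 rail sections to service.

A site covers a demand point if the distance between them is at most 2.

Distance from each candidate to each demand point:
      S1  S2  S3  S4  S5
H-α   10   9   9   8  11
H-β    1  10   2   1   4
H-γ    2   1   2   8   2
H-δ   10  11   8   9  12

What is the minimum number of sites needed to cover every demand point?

Coverage sets (demand points within 2 of each site):
  H-α: {}
  H-β: {S1, S3, S4}
  H-γ: {S1, S2, S3, S5}
  H-δ: {}
No single site covers all 5 demand points.
But {H-β, H-γ} covers everything, so the minimum is 2.

2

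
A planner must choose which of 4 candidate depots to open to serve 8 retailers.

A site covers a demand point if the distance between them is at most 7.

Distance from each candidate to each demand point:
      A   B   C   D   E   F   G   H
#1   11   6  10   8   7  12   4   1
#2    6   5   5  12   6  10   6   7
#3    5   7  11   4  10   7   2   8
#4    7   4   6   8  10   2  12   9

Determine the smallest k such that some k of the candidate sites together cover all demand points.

Coverage sets (demand points within 7 of each site):
  #1: {B, E, G, H}
  #2: {A, B, C, E, G, H}
  #3: {A, B, D, F, G}
  #4: {A, B, C, F}
No single site covers all 8 demand points.
But {#2, #3} covers everything, so the minimum is 2.

2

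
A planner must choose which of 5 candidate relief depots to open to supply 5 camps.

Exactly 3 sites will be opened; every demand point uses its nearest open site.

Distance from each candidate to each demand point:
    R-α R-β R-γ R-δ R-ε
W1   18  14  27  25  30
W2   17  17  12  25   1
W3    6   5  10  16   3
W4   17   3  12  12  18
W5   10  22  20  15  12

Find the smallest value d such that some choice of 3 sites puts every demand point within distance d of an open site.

Open {W1, W3, W4}.
  Farthest demand point is R-δ at distance 12 (to W4); all others are ≤ 12.
With {W1, W4, W5} the worst case is 12.
With {W2, W3, W4} the worst case is 12.
No size-3 selection achieves below 12.

12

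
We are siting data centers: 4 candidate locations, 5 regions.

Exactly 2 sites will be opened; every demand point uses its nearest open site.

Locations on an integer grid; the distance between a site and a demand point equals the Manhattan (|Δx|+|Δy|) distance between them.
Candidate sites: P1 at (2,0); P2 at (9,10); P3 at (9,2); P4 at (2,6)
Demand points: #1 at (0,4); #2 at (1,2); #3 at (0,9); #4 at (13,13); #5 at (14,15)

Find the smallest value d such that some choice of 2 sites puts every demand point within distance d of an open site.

10

Open {P1, P2}.
  Farthest demand point is #3 at distance 10 (to P2); all others are ≤ 10.
With {P2, P4} the worst case is 10.
With {P2, P3} the worst case is 11.
No size-2 selection achieves below 10.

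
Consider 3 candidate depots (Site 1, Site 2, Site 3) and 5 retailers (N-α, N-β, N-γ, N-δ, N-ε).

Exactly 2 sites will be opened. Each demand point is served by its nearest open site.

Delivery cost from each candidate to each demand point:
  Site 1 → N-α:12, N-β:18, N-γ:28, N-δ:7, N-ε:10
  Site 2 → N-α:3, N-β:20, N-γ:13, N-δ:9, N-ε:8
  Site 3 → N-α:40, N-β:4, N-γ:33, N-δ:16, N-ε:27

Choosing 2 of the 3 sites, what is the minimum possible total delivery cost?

Open {Site 2, Site 3}.
  N-α→Site 2 3, N-β→Site 3 4, N-γ→Site 2 13, N-δ→Site 2 9, N-ε→Site 2 8  ⇒ total 37.
Compare {Site 1, Site 2}: total 49.
Compare {Site 1, Site 3}: total 61.

37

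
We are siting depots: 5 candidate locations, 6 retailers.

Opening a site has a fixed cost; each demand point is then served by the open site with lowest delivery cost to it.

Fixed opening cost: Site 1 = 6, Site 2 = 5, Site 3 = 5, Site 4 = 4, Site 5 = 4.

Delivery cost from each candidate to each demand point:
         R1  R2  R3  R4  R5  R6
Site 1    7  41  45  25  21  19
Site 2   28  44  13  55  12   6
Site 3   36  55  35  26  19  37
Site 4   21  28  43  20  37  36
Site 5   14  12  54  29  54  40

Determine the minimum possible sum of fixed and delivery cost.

89

Open {Site 1, Site 2, Site 4, Site 5}: assign each demand point to its cheapest open site.
  R1→Site 1 7, R2→Site 5 12, R3→Site 2 13, R4→Site 4 20, R5→Site 2 12, R6→Site 2 6
  delivery cost 70, fixed 19 → total 89.
Compare {Site 1, Site 2, Site 5}: delivery cost 75 + fixed 15 = 90.
Compare {Site 2, Site 4, Site 5}: delivery cost 77 + fixed 13 = 90.
Compare {Site 1, Site 2, Site 3, Site 4, Site 5}: delivery cost 70 + fixed 24 = 94.
All other subsets cost ≥ 90. Minimum total cost: 89.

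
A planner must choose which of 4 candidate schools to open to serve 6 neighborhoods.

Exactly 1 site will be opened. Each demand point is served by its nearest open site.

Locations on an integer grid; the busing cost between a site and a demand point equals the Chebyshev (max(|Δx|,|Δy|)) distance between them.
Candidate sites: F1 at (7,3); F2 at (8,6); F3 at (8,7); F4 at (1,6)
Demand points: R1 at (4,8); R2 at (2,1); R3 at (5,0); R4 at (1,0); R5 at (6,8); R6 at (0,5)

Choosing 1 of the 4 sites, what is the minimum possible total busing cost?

Open {F4}.
  R1→F4 3, R2→F4 5, R3→F4 6, R4→F4 6, R5→F4 5, R6→F4 1  ⇒ total 26.
Compare {F1}: total 31.
Compare {F2}: total 33.
No size-1 selection does better; minimum is 26.

26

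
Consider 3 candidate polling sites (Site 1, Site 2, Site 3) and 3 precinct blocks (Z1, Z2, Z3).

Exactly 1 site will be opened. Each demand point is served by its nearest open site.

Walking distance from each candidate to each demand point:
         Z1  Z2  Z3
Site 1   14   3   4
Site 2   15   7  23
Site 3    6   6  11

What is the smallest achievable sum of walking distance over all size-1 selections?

21

Open {Site 1}.
  Z1→Site 1 14, Z2→Site 1 3, Z3→Site 1 4  ⇒ total 21.
Compare {Site 3}: total 23.
Compare {Site 2}: total 45.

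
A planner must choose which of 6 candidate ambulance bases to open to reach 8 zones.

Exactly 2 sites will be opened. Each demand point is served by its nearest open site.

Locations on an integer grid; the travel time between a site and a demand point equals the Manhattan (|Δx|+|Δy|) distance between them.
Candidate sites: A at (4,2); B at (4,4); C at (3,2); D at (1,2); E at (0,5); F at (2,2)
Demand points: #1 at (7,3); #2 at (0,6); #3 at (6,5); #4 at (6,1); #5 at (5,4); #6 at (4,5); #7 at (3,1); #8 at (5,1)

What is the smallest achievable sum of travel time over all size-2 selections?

22

Open {A, B}.
  #1→A 4, #2→B 6, #3→B 3, #4→A 3, #5→B 1, #6→B 1, #7→A 2, #8→A 2  ⇒ total 22.
Compare {A, E}: total 23.
Compare {B, C}: total 23.
No size-2 selection does better; minimum is 22.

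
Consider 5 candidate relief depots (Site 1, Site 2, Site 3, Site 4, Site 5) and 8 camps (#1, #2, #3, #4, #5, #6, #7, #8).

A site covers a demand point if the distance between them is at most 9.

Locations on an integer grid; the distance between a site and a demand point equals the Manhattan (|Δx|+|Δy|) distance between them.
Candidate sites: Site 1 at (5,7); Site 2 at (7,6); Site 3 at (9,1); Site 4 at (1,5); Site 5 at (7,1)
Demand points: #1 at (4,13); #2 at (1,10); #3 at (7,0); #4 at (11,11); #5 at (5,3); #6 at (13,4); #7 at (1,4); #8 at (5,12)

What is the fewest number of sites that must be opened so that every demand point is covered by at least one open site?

Coverage sets (demand points within 9 of each site):
  Site 1: {#1, #2, #3, #5, #7, #8}
  Site 2: {#3, #4, #5, #6, #7, #8}
  Site 3: {#3, #5, #6}
  Site 4: {#2, #5, #7}
  Site 5: {#3, #5, #6, #7}
No single site covers all 8 demand points.
But {Site 1, Site 2} covers everything, so the minimum is 2.

2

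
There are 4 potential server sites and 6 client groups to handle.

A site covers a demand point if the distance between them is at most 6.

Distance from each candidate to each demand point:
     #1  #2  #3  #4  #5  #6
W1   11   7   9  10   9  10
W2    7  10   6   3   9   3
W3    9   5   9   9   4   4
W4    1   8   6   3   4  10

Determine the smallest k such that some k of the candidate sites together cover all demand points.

Coverage sets (demand points within 6 of each site):
  W1: {}
  W2: {#3, #4, #6}
  W3: {#2, #5, #6}
  W4: {#1, #3, #4, #5}
No single site covers all 6 demand points.
But {W3, W4} covers everything, so the minimum is 2.

2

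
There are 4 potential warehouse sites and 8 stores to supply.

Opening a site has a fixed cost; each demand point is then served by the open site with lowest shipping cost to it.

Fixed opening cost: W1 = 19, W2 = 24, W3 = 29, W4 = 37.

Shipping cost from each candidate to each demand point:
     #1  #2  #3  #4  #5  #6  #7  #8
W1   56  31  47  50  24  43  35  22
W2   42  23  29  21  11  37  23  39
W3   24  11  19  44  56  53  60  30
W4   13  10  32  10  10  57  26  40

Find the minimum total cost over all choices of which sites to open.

222

Open {W1, W4}: assign each demand point to its cheapest open site.
  #1→W4 13, #2→W4 10, #3→W4 32, #4→W4 10, #5→W4 10, #6→W1 43, #7→W4 26, #8→W1 22
  shipping cost 166, fixed 56 → total 222.
Compare {W2, W3}: shipping cost 176 + fixed 53 = 229.
Compare {W2, W4}: shipping cost 171 + fixed 61 = 232.
Compare {W1, W2, W4}: shipping cost 154 + fixed 80 = 234.
All other subsets cost ≥ 229. Minimum total cost: 222.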